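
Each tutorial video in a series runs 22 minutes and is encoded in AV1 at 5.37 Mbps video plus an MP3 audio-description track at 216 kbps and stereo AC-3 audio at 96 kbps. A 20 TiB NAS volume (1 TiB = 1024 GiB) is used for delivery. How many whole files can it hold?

23455

22 min = 1320 s
Audio total: 216 + 96 = 312 kbps = 0.312 Mbps.
Total bitrate: 5.682 Mbps.
Per item: 5.682 Mbps × 1320 s = 7,500 Mb = 937.5 MB.
Capacity: 20 TiB = 175,921,860 Mb; 23455.50 items → 23455 complete.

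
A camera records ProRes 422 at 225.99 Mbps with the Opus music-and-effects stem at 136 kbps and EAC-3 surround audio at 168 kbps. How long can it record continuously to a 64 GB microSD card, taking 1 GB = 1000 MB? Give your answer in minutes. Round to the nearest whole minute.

38 minutes

Audio total: 136 + 168 = 304 kbps = 0.304 Mbps.
Total bitrate: 225.99 + 0.304 = 226.294 Mbps.
Capacity: 64 GB = 512,000 Mb.
Recording time: 512,000 / 226.294 = 2,263 s ≈ 37.7 minutes.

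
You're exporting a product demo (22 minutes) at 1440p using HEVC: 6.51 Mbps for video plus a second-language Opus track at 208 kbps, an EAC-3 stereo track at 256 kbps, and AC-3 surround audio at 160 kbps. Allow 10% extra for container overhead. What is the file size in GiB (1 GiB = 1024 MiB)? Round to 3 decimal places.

1.206 GiB

22 min = 1320 s
Audio total: 208 + 256 + 160 = 624 kbps = 0.624 Mbps.
Total bitrate: 6.51 + 0.624 = 7.134 Mbps.
Stream data: 7.134 Mbps × 1320 s = 9416.9 Mb.
With 10% container overhead: ×1.10.
10,359 Mb = 1,294,821,000 bytes ÷ 1,073,741,824 = 1.206 GiB.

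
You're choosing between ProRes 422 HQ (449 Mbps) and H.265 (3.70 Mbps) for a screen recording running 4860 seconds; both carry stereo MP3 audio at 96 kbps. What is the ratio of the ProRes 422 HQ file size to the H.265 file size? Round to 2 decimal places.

Audio: 96 kbps = 0.096 Mbps.
ProRes 422 HQ: 449.096 Mbps × 4860 s = 2182606.6 Mb = 272.826 GB.
H.265: 3.796 Mbps × 4860 s = 18448.6 Mb = 2.306 GB.
Ratio: 272.826 / 2.306 = 118.308.

118.31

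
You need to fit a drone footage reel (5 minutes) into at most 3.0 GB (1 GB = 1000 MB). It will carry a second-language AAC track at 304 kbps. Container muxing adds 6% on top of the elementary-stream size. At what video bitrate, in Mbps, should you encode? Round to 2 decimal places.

Budget: 3.0 GB = 24000.0 Mb.
Stream payload after overhead: 24000.0 / 1.06 = 22641.5 Mb.
5 min = 300 s
Total bitrate budget: 22641.5 Mb / 300 s = 75.472 Mbps.
Audio: 304 kbps = 0.304 Mbps.
Video: 75.472 − 0.304 = 75.168 Mbps.

75.17 Mbps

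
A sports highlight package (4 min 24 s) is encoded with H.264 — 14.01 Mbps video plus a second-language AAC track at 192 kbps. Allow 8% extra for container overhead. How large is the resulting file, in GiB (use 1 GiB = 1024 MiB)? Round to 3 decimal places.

4 min 24 s = 264 s
Audio: 192 kbps = 0.192 Mbps.
Total bitrate: 14.01 + 0.192 = 14.202 Mbps.
Stream data: 14.202 Mbps × 264 s = 3749.3 Mb.
With 8% container overhead: ×1.08.
4,049 Mb = 506,159,280 bytes ÷ 1,073,741,824 = 0.4714 GiB.

0.471 GiB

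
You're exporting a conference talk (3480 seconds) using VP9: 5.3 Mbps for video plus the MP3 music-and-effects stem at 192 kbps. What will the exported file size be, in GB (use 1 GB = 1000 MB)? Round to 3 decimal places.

2.389 GB

Audio: 192 kbps = 0.192 Mbps.
Total bitrate: 5.3 + 0.192 = 5.492 Mbps.
Stream data: 5.492 Mbps × 3480 s = 19112.2 Mb.
19,112 Mb ÷ 8 = 2,389 MB → 2.389 GB.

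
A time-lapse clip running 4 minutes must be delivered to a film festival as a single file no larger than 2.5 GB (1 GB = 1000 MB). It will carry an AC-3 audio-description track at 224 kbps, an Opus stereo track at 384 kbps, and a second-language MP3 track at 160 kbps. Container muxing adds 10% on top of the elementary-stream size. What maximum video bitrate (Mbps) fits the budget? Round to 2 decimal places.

Budget: 2.5 GB = 20000.0 Mb.
Stream payload after overhead: 20000.0 / 1.10 = 18181.8 Mb.
4 min = 240 s
Total bitrate budget: 18181.8 Mb / 240 s = 75.758 Mbps.
Audio total: 224 + 384 + 160 = 768 kbps = 0.768 Mbps.
Video: 75.758 − 0.768 = 74.990 Mbps.

74.99 Mbps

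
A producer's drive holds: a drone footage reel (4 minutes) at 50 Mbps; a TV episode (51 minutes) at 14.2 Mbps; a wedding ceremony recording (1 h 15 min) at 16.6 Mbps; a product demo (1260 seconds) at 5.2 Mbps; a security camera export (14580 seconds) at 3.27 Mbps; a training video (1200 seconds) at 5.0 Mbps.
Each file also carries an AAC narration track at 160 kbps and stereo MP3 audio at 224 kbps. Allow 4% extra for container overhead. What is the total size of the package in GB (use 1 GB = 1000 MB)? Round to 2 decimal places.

25.99 GB

Audio total: 160 + 224 = 384 kbps = 0.384 Mbps.
drone footage reel: 50.384 Mbps × 240 s × 1.04 = 12575.8 Mb
TV episode: 14.584 Mbps × 3060 s × 1.04 = 46412.1 Mb
wedding ceremony recording: 16.984 Mbps × 4500 s × 1.04 = 79485.1 Mb
product demo: 5.584 Mbps × 1260 s × 1.04 = 7317.3 Mb
security camera export: 3.654 Mbps × 14580 s × 1.04 = 55406.3 Mb
training video: 5.384 Mbps × 1200 s × 1.04 = 6719.2 Mb
Total: 207915.9 Mb = 25989.5 MB.
= 25.99 GB.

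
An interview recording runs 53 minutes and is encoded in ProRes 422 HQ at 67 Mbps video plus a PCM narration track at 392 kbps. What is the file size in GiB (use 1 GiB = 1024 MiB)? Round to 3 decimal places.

24.949 GiB

53 min = 3180 s
Audio: 392 kbps = 0.392 Mbps.
Total bitrate: 67 + 0.392 = 67.392 Mbps.
Stream data: 67.392 Mbps × 3180 s = 214306.6 Mb.
214,307 Mb = 26,788,320,000 bytes ÷ 1,073,741,824 = 24.95 GiB.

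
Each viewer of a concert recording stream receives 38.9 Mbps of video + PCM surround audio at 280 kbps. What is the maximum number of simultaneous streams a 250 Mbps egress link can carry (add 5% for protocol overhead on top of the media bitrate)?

Audio: 280 kbps = 0.280 Mbps.
Per-viewer media rate: 39.180 Mbps.
On the wire with 5% overhead: 41.139 Mbps.
250 Mbps = 250.0 Mbps; 250.0 / 41.139 = 6.08 → 6 viewers.

6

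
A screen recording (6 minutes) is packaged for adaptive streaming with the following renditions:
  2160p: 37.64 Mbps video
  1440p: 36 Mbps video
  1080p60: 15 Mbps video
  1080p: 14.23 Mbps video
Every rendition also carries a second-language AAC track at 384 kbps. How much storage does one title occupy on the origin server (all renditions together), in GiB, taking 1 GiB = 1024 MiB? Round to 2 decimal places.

6 min = 360 s
Audio: 384 kbps = 0.384 Mbps.
Sum of rendition bitrates: (37.64+0.384) + (36+0.384) + (15+0.384) + (14.23+0.384) = 104.406 Mbps.
× 360 s = 37,586 Mb = 4,698 MB = 4.376 GiB.

4.38 GiB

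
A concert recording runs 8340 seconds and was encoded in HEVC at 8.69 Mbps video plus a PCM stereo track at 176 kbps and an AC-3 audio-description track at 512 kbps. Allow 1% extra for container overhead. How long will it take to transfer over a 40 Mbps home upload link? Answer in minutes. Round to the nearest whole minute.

33 minutes

Audio total: 176 + 512 = 688 kbps = 0.688 Mbps.
Total bitrate: 9.378 Mbps.
File: 9.378 Mbps × 8340 s = 78212.5 Mb.
With 1% container overhead: ×1.01. → 78994.6 Mb.
At 40 Mbps: 78994.6 / 40 = 1974.9 s ≈ 32.9 minutes.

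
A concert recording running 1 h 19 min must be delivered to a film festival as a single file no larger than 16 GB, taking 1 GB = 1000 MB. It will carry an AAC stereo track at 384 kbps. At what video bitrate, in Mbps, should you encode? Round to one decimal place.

26.6 Mbps

Budget: 16 GB = 128000.0 Mb.
1 h 19 min = 79 min = 4740 s
Total bitrate budget: 128000.0 Mb / 4740 s = 27.004 Mbps.
Audio: 384 kbps = 0.384 Mbps.
Video: 27.004 − 0.384 = 26.620 Mbps.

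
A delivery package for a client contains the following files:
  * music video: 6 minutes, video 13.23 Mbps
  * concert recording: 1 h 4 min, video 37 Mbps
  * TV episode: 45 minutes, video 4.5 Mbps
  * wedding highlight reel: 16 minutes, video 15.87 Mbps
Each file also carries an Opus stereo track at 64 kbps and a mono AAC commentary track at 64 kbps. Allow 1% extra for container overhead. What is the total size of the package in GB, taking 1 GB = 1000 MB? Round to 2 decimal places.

Audio total: 64 + 64 = 128 kbps = 0.128 Mbps.
music video: 13.358 Mbps × 360 s × 1.01 = 4857.0 Mb
concert recording: 37.128 Mbps × 3840 s × 1.01 = 143997.2 Mb
TV episode: 4.628 Mbps × 2700 s × 1.01 = 12620.6 Mb
wedding highlight reel: 15.998 Mbps × 960 s × 1.01 = 15511.7 Mb
Total: 176986.4 Mb = 22123.3 MB.
= 22.12 GB.

22.12 GB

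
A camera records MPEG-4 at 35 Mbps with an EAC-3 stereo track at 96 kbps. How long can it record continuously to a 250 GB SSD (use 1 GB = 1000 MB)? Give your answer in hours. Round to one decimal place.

Audio: 96 kbps = 0.096 Mbps.
Total bitrate: 35 + 0.096 = 35.096 Mbps.
Capacity: 250 GB = 2,000,000 Mb.
Recording time: 2,000,000 / 35.096 = 56,987 s ≈ 15.8 hours.

15.8 hours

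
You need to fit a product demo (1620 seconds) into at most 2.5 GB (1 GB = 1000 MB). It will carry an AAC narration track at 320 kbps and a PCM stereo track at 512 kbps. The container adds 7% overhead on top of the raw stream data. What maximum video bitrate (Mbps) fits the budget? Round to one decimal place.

Budget: 2.5 GB = 20000.0 Mb.
Stream payload after overhead: 20000.0 / 1.07 = 18691.6 Mb.
Total bitrate budget: 18691.6 Mb / 1620 s = 11.538 Mbps.
Audio total: 320 + 512 = 832 kbps = 0.832 Mbps.
Video: 11.538 − 0.832 = 10.706 Mbps.

10.7 Mbps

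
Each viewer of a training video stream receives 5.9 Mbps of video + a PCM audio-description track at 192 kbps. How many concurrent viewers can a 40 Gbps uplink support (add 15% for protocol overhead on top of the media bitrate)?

Audio: 192 kbps = 0.192 Mbps.
Per-viewer media rate: 6.092 Mbps.
On the wire with 15% overhead: 7.006 Mbps.
40 Gbps = 40,000 Mbps; 40,000 / 7.006 = 5709.55 → 5709 viewers.

5709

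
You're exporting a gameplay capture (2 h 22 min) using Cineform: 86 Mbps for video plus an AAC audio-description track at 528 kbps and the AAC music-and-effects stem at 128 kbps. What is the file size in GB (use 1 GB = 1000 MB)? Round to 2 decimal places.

92.29 GB

2 h 22 min = 142 min = 8520 s
Audio total: 528 + 128 = 656 kbps = 0.656 Mbps.
Total bitrate: 86 + 0.656 = 86.656 Mbps.
Stream data: 86.656 Mbps × 8520 s = 738309.1 Mb.
738,309 Mb ÷ 8 = 92,289 MB → 92.29 GB.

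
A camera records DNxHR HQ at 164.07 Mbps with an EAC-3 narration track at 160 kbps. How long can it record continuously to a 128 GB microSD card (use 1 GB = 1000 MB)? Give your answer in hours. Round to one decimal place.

1.7 hours

Audio: 160 kbps = 0.160 Mbps.
Total bitrate: 164.07 + 0.160 = 164.230 Mbps.
Capacity: 128 GB = 1,024,000 Mb.
Recording time: 1,024,000 / 164.230 = 6,235 s ≈ 1.73 hours.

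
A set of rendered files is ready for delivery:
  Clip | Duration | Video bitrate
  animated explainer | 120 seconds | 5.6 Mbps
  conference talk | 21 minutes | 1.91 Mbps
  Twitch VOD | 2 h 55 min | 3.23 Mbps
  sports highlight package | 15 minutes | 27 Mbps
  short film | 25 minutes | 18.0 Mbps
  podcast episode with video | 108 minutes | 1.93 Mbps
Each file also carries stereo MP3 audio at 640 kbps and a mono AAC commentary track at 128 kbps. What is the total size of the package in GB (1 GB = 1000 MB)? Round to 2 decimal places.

Audio total: 640 + 128 = 768 kbps = 0.768 Mbps.
animated explainer: 6.368 Mbps × 120 s = 764.2 Mb
conference talk: 2.678 Mbps × 1260 s = 3374.3 Mb
Twitch VOD: 3.998 Mbps × 10500 s = 41979.0 Mb
sports highlight package: 27.768 Mbps × 900 s = 24991.2 Mb
short film: 18.768 Mbps × 1500 s = 28152.0 Mb
podcast episode with video: 2.698 Mbps × 6480 s = 17483.0 Mb
Total: 116743.7 Mb = 14593.0 MB.
= 14.59 GB.

14.59 GB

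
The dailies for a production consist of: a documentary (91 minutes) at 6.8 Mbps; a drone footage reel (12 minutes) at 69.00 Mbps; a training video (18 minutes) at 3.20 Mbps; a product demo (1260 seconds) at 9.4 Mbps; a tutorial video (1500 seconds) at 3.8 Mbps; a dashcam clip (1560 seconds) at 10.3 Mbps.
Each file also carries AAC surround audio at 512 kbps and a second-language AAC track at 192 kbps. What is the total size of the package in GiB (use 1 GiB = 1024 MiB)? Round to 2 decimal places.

Audio total: 512 + 192 = 704 kbps = 0.704 Mbps.
documentary: 7.504 Mbps × 5460 s = 40971.8 Mb
drone footage reel: 69.704 Mbps × 720 s = 50186.9 Mb
training video: 3.904 Mbps × 1080 s = 4216.3 Mb
product demo: 10.104 Mbps × 1260 s = 12731.0 Mb
tutorial video: 4.504 Mbps × 1500 s = 6756.0 Mb
dashcam clip: 11.004 Mbps × 1560 s = 17166.2 Mb
Total: 132028.3 Mb = 16503.5 MB.
= 15.37 GiB.

15.37 GiB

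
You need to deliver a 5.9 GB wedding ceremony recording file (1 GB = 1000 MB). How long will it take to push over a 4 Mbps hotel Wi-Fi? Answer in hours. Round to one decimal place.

3.3 hours

File: 5.9 GB = 47200.0 Mb.
At 4 Mbps: 47200.0 / 4 = 11800.0 s ≈ 3.28 hours.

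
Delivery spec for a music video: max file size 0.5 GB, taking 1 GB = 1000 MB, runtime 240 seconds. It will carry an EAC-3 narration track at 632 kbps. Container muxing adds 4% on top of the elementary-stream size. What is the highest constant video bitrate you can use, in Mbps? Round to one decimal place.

Budget: 0.5 GB = 4000.0 Mb.
Stream payload after overhead: 4000.0 / 1.04 = 3846.2 Mb.
Total bitrate budget: 3846.2 Mb / 240 s = 16.026 Mbps.
Audio: 632 kbps = 0.632 Mbps.
Video: 16.026 − 0.632 = 15.394 Mbps.

15.4 Mbps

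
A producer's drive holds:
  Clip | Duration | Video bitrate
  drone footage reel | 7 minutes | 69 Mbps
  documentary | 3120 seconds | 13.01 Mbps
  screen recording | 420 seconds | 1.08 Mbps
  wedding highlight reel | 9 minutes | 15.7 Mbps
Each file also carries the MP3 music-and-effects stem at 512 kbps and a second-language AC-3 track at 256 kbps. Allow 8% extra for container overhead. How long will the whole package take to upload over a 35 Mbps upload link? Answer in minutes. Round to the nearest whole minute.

Audio total: 512 + 256 = 768 kbps = 0.768 Mbps.
drone footage reel: 69.768 Mbps × 420 s × 1.08 = 31646.8 Mb
documentary: 13.778 Mbps × 3120 s × 1.08 = 46426.3 Mb
screen recording: 1.848 Mbps × 420 s × 1.08 = 838.3 Mb
wedding highlight reel: 16.468 Mbps × 540 s × 1.08 = 9604.1 Mb
Total: 88515.5 Mb = 11064.4 MB.
At 35 Mbps: 88515.5 / 35 = 2529 s ≈ 42.2 minutes.

42 minutes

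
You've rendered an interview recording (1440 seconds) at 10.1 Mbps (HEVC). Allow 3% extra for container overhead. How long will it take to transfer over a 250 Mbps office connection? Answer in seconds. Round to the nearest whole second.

60 seconds

File: 10.100 Mbps × 1440 s = 14544.0 Mb.
With 3% container overhead: ×1.03. → 14980.3 Mb.
At 250 Mbps: 14980.3 / 250 = 59.9 s ≈ 59.9 seconds.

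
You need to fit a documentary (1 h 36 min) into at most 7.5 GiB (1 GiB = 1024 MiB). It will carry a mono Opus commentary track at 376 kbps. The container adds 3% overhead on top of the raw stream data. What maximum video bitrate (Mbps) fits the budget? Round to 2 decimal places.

Budget: 7.5 GiB = 64424.5 Mb.
Stream payload after overhead: 64424.5 / 1.03 = 62548.1 Mb.
1 h 36 min = 96 min = 5760 s
Total bitrate budget: 62548.1 Mb / 5760 s = 10.859 Mbps.
Audio: 376 kbps = 0.376 Mbps.
Video: 10.859 − 0.376 = 10.483 Mbps.

10.48 Mbps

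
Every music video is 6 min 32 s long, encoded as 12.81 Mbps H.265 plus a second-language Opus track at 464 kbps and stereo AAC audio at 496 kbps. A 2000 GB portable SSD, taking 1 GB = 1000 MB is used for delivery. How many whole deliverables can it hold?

6 min 32 s = 392 s
Audio total: 464 + 496 = 960 kbps = 0.960 Mbps.
Total bitrate: 13.770 Mbps.
Per item: 13.770 Mbps × 392 s = 5,398 Mb = 674.7 MB.
Capacity: 2000 GB = 16,000,000 Mb; 2964.15 items → 2964 complete.

2964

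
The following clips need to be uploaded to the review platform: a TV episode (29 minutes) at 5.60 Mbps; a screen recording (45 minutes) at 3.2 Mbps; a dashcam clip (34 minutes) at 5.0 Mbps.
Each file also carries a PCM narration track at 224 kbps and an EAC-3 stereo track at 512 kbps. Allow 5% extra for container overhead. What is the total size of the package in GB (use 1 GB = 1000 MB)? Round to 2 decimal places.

4.38 GB

Audio total: 224 + 512 = 736 kbps = 0.736 Mbps.
TV episode: 6.336 Mbps × 1740 s × 1.05 = 11575.9 Mb
screen recording: 3.936 Mbps × 2700 s × 1.05 = 11158.6 Mb
dashcam clip: 5.736 Mbps × 2040 s × 1.05 = 12286.5 Mb
Total: 35020.9 Mb = 4377.6 MB.
= 4.378 GB.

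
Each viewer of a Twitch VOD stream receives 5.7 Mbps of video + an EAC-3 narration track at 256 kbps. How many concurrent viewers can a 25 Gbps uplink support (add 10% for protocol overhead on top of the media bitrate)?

3815

Audio: 256 kbps = 0.256 Mbps.
Per-viewer media rate: 5.956 Mbps.
On the wire with 10% overhead: 6.552 Mbps.
25 Gbps = 25,000 Mbps; 25,000 / 6.552 = 3815.86 → 3815 viewers.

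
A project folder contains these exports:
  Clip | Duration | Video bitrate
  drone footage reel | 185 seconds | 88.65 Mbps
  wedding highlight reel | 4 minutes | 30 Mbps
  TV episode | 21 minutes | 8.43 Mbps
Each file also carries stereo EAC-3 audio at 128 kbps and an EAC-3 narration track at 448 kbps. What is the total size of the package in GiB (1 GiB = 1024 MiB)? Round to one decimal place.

4.1 GiB

Audio total: 128 + 448 = 576 kbps = 0.576 Mbps.
drone footage reel: 89.226 Mbps × 185 s = 16506.8 Mb
wedding highlight reel: 30.576 Mbps × 240 s = 7338.2 Mb
TV episode: 9.006 Mbps × 1260 s = 11347.6 Mb
Total: 35192.6 Mb = 4399.1 MB.
= 4.097 GiB.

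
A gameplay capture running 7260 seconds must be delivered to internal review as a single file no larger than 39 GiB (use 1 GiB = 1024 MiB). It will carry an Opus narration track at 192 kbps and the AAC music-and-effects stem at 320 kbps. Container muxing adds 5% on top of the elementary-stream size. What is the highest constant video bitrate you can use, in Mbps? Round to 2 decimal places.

Budget: 39 GiB = 335007.4 Mb.
Stream payload after overhead: 335007.4 / 1.05 = 319054.7 Mb.
Total bitrate budget: 319054.7 Mb / 7260 s = 43.947 Mbps.
Audio total: 192 + 320 = 512 kbps = 0.512 Mbps.
Video: 43.947 − 0.512 = 43.435 Mbps.

43.43 Mbps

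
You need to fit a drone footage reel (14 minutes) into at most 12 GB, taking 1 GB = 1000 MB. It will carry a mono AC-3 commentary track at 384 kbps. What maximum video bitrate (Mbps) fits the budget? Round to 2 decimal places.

Budget: 12 GB = 96000.0 Mb.
14 min = 840 s
Total bitrate budget: 96000.0 Mb / 840 s = 114.286 Mbps.
Audio: 384 kbps = 0.384 Mbps.
Video: 114.286 − 0.384 = 113.902 Mbps.

113.90 Mbps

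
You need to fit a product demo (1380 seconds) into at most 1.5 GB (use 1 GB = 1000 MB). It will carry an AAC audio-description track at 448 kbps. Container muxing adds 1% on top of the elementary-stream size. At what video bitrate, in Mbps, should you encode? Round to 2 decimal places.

8.16 Mbps

Budget: 1.5 GB = 12000.0 Mb.
Stream payload after overhead: 12000.0 / 1.01 = 11881.2 Mb.
Total bitrate budget: 11881.2 Mb / 1380 s = 8.610 Mbps.
Audio: 448 kbps = 0.448 Mbps.
Video: 8.610 − 0.448 = 8.162 Mbps.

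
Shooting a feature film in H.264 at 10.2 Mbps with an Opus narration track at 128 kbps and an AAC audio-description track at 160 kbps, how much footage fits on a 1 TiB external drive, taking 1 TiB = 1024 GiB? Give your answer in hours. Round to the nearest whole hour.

233 hours

Audio total: 128 + 160 = 288 kbps = 0.288 Mbps.
Total bitrate: 10.2 + 0.288 = 10.488 Mbps.
Capacity: 1 TiB = 8,796,093 Mb.
Recording time: 8,796,093 / 10.488 = 838,682 s ≈ 233 hours.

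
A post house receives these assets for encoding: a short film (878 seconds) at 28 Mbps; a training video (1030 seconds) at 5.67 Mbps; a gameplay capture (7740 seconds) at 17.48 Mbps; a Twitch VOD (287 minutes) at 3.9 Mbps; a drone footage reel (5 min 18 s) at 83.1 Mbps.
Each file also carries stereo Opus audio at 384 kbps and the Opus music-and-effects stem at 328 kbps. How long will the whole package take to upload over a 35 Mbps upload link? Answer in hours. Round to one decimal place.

Audio total: 384 + 328 = 712 kbps = 0.712 Mbps.
short film: 28.712 Mbps × 878 s = 25209.1 Mb
training video: 6.382 Mbps × 1030 s = 6573.5 Mb
gameplay capture: 18.192 Mbps × 7740 s = 140806.1 Mb
Twitch VOD: 4.612 Mbps × 17220 s = 79418.6 Mb
drone footage reel: 83.812 Mbps × 318 s = 26652.2 Mb
Total: 278659.5 Mb = 34832.4 MB.
At 35 Mbps: 278659.5 / 35 = 7962 s ≈ 2.21 hours.

2.2 hours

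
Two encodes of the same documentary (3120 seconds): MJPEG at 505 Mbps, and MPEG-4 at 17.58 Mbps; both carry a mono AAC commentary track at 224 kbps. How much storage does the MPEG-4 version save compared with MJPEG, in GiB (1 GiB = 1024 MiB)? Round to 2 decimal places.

177.04 GiB

Audio: 224 kbps = 0.224 Mbps.
MJPEG: 505.224 Mbps × 3120 s = 1576298.9 Mb = 183.505 GiB.
MPEG-4: 17.804 Mbps × 3120 s = 55548.5 Mb = 6.467 GiB.
Saving: 183.505 − 6.467 = 177.039 GiB.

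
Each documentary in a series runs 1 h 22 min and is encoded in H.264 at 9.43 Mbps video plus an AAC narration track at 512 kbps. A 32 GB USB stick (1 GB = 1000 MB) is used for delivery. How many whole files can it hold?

5

1 h 22 min = 82 min = 4920 s
Audio: 512 kbps = 0.512 Mbps.
Total bitrate: 9.942 Mbps.
Per item: 9.942 Mbps × 4920 s = 48,915 Mb = 6,114 MB.
Capacity: 32 GB = 256,000 Mb; 5.23 items → 5 complete.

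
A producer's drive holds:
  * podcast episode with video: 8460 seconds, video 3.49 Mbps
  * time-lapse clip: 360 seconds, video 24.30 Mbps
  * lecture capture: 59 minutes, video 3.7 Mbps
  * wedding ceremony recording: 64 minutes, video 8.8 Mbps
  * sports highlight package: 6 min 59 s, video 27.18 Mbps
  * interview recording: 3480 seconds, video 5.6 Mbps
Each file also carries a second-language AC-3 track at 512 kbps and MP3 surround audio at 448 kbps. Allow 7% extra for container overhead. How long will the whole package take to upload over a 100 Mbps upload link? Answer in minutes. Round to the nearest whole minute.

24 minutes

Audio total: 512 + 448 = 960 kbps = 0.960 Mbps.
podcast episode with video: 4.450 Mbps × 8460 s × 1.07 = 40282.3 Mb
time-lapse clip: 25.260 Mbps × 360 s × 1.07 = 9730.2 Mb
lecture capture: 4.660 Mbps × 3540 s × 1.07 = 17651.1 Mb
wedding ceremony recording: 9.760 Mbps × 3840 s × 1.07 = 40101.9 Mb
sports highlight package: 28.140 Mbps × 419 s × 1.07 = 12616.0 Mb
interview recording: 6.560 Mbps × 3480 s × 1.07 = 24426.8 Mb
Total: 144808.3 Mb = 18101.0 MB.
At 100 Mbps: 144808.3 / 100 = 1448 s ≈ 24.1 minutes.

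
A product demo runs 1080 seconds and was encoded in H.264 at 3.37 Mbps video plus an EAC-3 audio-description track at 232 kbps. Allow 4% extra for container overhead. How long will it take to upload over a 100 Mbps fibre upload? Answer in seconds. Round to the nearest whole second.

Audio: 232 kbps = 0.232 Mbps.
Total bitrate: 3.602 Mbps.
File: 3.602 Mbps × 1080 s = 3890.2 Mb.
With 4% container overhead: ×1.04. → 4045.8 Mb.
At 100 Mbps: 4045.8 / 100 = 40.5 s ≈ 40.5 seconds.

40 seconds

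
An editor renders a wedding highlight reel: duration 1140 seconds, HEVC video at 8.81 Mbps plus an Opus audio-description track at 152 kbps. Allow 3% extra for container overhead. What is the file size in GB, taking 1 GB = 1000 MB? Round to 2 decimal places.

1.32 GB

Audio: 152 kbps = 0.152 Mbps.
Total bitrate: 8.81 + 0.152 = 8.962 Mbps.
Stream data: 8.962 Mbps × 1140 s = 10216.7 Mb.
With 3% container overhead: ×1.03.
10,523 Mb ÷ 8 = 1,315 MB → 1.315 GB.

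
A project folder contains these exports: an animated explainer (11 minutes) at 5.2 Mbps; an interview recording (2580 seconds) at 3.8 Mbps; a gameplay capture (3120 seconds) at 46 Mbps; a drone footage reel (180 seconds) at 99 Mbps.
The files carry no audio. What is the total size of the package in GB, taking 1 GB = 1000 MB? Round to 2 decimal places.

21.82 GB

animated explainer: 5.200 Mbps × 660 s = 3432.0 Mb
interview recording: 3.800 Mbps × 2580 s = 9804.0 Mb
gameplay capture: 46.000 Mbps × 3120 s = 143520.0 Mb
drone footage reel: 99.000 Mbps × 180 s = 17820.0 Mb
Total: 174576.0 Mb = 21822.0 MB.
= 21.82 GB.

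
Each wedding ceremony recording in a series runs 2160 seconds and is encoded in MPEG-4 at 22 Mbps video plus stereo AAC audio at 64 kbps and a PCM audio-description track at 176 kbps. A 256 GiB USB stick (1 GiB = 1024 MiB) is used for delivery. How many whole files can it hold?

45

Audio total: 64 + 176 = 240 kbps = 0.240 Mbps.
Total bitrate: 22.240 Mbps.
Per item: 22.240 Mbps × 2160 s = 48,038 Mb = 6,005 MB.
Capacity: 256 GiB = 2,199,023 Mb; 45.78 items → 45 complete.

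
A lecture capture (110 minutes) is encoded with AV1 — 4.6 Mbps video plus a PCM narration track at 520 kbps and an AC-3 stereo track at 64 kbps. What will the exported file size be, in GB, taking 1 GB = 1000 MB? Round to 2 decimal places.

110 min = 6600 s
Audio total: 520 + 64 = 584 kbps = 0.584 Mbps.
Total bitrate: 4.6 + 0.584 = 5.184 Mbps.
Stream data: 5.184 Mbps × 6600 s = 34214.4 Mb.
34,214 Mb ÷ 8 = 4,277 MB → 4.277 GB.

4.28 GB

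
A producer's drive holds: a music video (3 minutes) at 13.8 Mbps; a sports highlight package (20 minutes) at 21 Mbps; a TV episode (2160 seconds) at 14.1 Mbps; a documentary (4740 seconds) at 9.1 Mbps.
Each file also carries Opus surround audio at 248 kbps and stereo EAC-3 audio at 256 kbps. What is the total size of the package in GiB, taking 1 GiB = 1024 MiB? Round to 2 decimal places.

12.28 GiB

Audio total: 248 + 256 = 504 kbps = 0.504 Mbps.
music video: 14.304 Mbps × 180 s = 2574.7 Mb
sports highlight package: 21.504 Mbps × 1200 s = 25804.8 Mb
TV episode: 14.604 Mbps × 2160 s = 31544.6 Mb
documentary: 9.604 Mbps × 4740 s = 45523.0 Mb
Total: 105447.1 Mb = 13180.9 MB.
= 12.28 GiB.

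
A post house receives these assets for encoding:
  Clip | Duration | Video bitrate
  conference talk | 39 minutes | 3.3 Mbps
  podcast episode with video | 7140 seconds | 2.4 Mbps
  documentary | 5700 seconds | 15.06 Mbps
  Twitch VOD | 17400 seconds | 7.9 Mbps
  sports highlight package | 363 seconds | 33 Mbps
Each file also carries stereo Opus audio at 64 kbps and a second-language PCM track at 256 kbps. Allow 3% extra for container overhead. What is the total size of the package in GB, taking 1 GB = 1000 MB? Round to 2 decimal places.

Audio total: 64 + 256 = 320 kbps = 0.320 Mbps.
conference talk: 3.620 Mbps × 2340 s × 1.03 = 8724.9 Mb
podcast episode with video: 2.720 Mbps × 7140 s × 1.03 = 20003.4 Mb
documentary: 15.380 Mbps × 5700 s × 1.03 = 90296.0 Mb
Twitch VOD: 8.220 Mbps × 17400 s × 1.03 = 147318.8 Mb
sports highlight package: 33.320 Mbps × 363 s × 1.03 = 12458.0 Mb
Total: 278801.2 Mb = 34850.1 MB.
= 34.85 GB.

34.85 GB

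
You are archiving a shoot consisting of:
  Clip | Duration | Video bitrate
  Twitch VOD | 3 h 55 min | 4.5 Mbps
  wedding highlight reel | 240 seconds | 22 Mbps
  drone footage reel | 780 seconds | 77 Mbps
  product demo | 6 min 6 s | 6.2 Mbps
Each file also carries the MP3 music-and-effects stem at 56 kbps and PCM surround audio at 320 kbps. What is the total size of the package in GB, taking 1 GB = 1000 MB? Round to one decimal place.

Audio total: 56 + 320 = 376 kbps = 0.376 Mbps.
Twitch VOD: 4.876 Mbps × 14100 s = 68751.6 Mb
wedding highlight reel: 22.376 Mbps × 240 s = 5370.2 Mb
drone footage reel: 77.376 Mbps × 780 s = 60353.3 Mb
product demo: 6.576 Mbps × 366 s = 2406.8 Mb
Total: 136881.9 Mb = 17110.2 MB.
= 17.11 GB.

17.1 GB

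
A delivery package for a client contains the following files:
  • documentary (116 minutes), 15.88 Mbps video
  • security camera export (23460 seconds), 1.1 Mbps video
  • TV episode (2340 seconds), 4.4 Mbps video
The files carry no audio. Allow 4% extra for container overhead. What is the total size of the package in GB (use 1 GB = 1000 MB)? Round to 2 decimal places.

documentary: 15.880 Mbps × 6960 s × 1.04 = 114945.8 Mb
security camera export: 1.100 Mbps × 23460 s × 1.04 = 26838.2 Mb
TV episode: 4.400 Mbps × 2340 s × 1.04 = 10707.8 Mb
Total: 152491.9 Mb = 19061.5 MB.
= 19.06 GB.

19.06 GB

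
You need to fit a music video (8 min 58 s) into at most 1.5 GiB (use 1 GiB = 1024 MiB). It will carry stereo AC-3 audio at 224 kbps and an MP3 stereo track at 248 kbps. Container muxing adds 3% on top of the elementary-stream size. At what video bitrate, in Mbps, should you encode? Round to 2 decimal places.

22.78 Mbps

Budget: 1.5 GiB = 12884.9 Mb.
Stream payload after overhead: 12884.9 / 1.03 = 12509.6 Mb.
8 min 58 s = 538 s
Total bitrate budget: 12509.6 Mb / 538 s = 23.252 Mbps.
Audio total: 224 + 248 = 472 kbps = 0.472 Mbps.
Video: 23.252 − 0.472 = 22.780 Mbps.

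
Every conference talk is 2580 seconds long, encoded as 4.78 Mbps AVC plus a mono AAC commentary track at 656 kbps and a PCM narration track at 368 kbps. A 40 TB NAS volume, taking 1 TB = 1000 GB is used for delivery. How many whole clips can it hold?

21369

Audio total: 656 + 368 = 1024 kbps = 1.024 Mbps.
Total bitrate: 5.804 Mbps.
Per item: 5.804 Mbps × 2580 s = 14,974 Mb = 1,872 MB.
Capacity: 40 TB = 320,000,000 Mb; 21369.92 items → 21369 complete.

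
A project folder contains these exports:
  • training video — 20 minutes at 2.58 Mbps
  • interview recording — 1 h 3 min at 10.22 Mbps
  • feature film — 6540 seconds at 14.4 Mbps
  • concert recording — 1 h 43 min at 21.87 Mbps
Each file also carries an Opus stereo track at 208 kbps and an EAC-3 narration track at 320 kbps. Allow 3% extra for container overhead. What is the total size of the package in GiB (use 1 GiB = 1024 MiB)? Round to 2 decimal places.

33.62 GiB

Audio total: 208 + 320 = 528 kbps = 0.528 Mbps.
training video: 3.108 Mbps × 1200 s × 1.03 = 3841.5 Mb
interview recording: 10.748 Mbps × 3780 s × 1.03 = 41846.3 Mb
feature film: 14.928 Mbps × 6540 s × 1.03 = 100558.0 Mb
concert recording: 22.398 Mbps × 6180 s × 1.03 = 142572.2 Mb
Total: 288818.0 Mb = 36102.2 MB.
= 33.62 GiB.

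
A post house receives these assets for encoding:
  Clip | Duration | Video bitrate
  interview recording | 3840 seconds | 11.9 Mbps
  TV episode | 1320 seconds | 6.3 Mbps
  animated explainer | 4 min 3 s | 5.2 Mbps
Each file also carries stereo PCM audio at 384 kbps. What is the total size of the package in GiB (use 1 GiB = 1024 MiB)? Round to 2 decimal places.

6.68 GiB

Audio: 384 kbps = 0.384 Mbps.
interview recording: 12.284 Mbps × 3840 s = 47170.6 Mb
TV episode: 6.684 Mbps × 1320 s = 8822.9 Mb
animated explainer: 5.584 Mbps × 243 s = 1356.9 Mb
Total: 57350.4 Mb = 7168.8 MB.
= 6.676 GiB.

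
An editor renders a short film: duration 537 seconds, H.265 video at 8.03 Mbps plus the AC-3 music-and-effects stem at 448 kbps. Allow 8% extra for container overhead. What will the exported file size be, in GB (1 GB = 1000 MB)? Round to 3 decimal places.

Audio: 448 kbps = 0.448 Mbps.
Total bitrate: 8.03 + 0.448 = 8.478 Mbps.
Stream data: 8.478 Mbps × 537 s = 4552.7 Mb.
With 8% container overhead: ×1.08.
4,917 Mb ÷ 8 = 614.6 MB → 0.6146 GB.

0.615 GB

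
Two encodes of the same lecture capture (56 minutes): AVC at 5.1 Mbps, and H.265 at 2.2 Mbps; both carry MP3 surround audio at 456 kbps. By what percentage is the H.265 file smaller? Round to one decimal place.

56 min = 3360 s
Audio: 456 kbps = 0.456 Mbps.
AVC: 5.556 Mbps × 3360 s = 18668.2 Mb = 2.334 GB.
H.265: 2.656 Mbps × 3360 s = 8924.2 Mb = 1.116 GB.
Reduction: (1 − 1.116/2.334) × 100 = 52.20%.

52.2%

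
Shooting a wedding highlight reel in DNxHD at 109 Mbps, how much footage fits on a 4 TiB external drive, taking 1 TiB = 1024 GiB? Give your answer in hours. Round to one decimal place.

89.7 hours

Capacity: 4 TiB = 35,184,372 Mb.
Recording time: 35,184,372 / 109.000 = 322,792 s ≈ 89.7 hours.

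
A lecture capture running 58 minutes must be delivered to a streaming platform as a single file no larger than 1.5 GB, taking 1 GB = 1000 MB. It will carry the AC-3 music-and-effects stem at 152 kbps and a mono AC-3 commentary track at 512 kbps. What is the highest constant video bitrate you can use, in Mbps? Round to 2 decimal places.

Budget: 1.5 GB = 12000.0 Mb.
58 min = 3480 s
Total bitrate budget: 12000.0 Mb / 3480 s = 3.448 Mbps.
Audio total: 152 + 512 = 664 kbps = 0.664 Mbps.
Video: 3.448 − 0.664 = 2.784 Mbps.

2.78 Mbps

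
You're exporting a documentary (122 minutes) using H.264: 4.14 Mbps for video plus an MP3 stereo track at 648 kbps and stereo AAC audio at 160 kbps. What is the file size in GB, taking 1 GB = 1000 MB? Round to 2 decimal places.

122 min = 7320 s
Audio total: 648 + 160 = 808 kbps = 0.808 Mbps.
Total bitrate: 4.14 + 0.808 = 4.948 Mbps.
Stream data: 4.948 Mbps × 7320 s = 36219.4 Mb.
36,219 Mb ÷ 8 = 4,527 MB → 4.527 GB.

4.53 GB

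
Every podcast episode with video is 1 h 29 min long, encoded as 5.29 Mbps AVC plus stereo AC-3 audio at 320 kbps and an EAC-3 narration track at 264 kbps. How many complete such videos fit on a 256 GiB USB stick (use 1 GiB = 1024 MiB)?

1 h 29 min = 89 min = 5340 s
Audio total: 320 + 264 = 584 kbps = 0.584 Mbps.
Total bitrate: 5.874 Mbps.
Per item: 5.874 Mbps × 5340 s = 31,367 Mb = 3,921 MB.
Capacity: 256 GiB = 2,199,023 Mb; 70.11 items → 70 complete.

70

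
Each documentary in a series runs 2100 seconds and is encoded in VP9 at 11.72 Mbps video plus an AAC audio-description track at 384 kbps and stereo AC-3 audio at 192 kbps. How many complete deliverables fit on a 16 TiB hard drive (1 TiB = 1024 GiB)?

5450

Audio total: 384 + 192 = 576 kbps = 0.576 Mbps.
Total bitrate: 12.296 Mbps.
Per item: 12.296 Mbps × 2100 s = 25,822 Mb = 3,228 MB.
Capacity: 16 TiB = 140,737,488 Mb; 5450.38 items → 5450 complete.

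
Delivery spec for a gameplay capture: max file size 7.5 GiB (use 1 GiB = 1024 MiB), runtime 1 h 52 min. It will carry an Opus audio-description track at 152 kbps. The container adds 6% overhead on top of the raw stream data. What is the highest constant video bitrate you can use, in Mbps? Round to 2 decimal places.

Budget: 7.5 GiB = 64424.5 Mb.
Stream payload after overhead: 64424.5 / 1.06 = 60777.8 Mb.
1 h 52 min = 112 min = 6720 s
Total bitrate budget: 60777.8 Mb / 6720 s = 9.044 Mbps.
Audio: 152 kbps = 0.152 Mbps.
Video: 9.044 − 0.152 = 8.892 Mbps.

8.89 Mbps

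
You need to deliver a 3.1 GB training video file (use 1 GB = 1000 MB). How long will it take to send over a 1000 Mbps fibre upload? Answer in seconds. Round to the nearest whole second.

File: 3.1 GB = 24800.0 Mb.
At 1000 Mbps: 24800.0 / 1000 = 24.8 s ≈ 24.8 seconds.

25 seconds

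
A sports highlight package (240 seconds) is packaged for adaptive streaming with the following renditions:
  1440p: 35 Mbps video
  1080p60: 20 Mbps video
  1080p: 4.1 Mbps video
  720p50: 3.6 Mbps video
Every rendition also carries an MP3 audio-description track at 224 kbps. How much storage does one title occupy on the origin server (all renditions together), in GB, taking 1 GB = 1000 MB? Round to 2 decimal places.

1.91 GB

Audio: 224 kbps = 0.224 Mbps.
Sum of rendition bitrates: (35+0.224) + (20+0.224) + (4.1+0.224) + (3.6+0.224) = 63.596 Mbps.
× 240 s = 15,263 Mb = 1,908 MB = 1.908 GB.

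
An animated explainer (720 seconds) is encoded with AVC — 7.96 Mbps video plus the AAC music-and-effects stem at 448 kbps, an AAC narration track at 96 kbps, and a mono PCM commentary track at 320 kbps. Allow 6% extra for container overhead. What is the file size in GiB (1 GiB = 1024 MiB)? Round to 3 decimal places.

Audio total: 448 + 96 + 320 = 864 kbps = 0.864 Mbps.
Total bitrate: 7.96 + 0.864 = 8.824 Mbps.
Stream data: 8.824 Mbps × 720 s = 6353.3 Mb.
With 6% container overhead: ×1.06.
6,734 Mb = 841,809,600 bytes ÷ 1,073,741,824 = 0.784 GiB.

0.784 GiB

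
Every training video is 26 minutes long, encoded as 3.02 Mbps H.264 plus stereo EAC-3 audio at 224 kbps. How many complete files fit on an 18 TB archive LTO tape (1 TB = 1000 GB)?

26 min = 1560 s
Audio: 224 kbps = 0.224 Mbps.
Total bitrate: 3.244 Mbps.
Per item: 3.244 Mbps × 1560 s = 5,061 Mb = 632.6 MB.
Capacity: 18 TB = 144,000,000 Mb; 28454.90 items → 28454 complete.

28454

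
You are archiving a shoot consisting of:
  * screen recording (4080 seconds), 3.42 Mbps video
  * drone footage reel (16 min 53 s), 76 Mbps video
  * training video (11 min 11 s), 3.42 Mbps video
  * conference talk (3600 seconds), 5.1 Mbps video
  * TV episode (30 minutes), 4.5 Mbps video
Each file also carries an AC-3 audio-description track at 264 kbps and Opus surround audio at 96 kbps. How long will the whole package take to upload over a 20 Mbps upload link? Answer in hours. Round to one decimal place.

Audio total: 264 + 96 = 360 kbps = 0.360 Mbps.
screen recording: 3.780 Mbps × 4080 s = 15422.4 Mb
drone footage reel: 76.360 Mbps × 1013 s = 77352.7 Mb
training video: 3.780 Mbps × 671 s = 2536.4 Mb
conference talk: 5.460 Mbps × 3600 s = 19656.0 Mb
TV episode: 4.860 Mbps × 1800 s = 8748.0 Mb
Total: 123715.5 Mb = 15464.4 MB.
At 20 Mbps: 123715.5 / 20 = 6186 s ≈ 1.72 hours.

1.7 hours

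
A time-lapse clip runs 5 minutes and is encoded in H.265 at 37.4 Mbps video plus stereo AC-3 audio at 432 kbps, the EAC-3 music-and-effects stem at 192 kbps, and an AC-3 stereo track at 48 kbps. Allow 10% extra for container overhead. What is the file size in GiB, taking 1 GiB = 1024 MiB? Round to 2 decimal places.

5 min = 300 s
Audio total: 432 + 192 + 48 = 672 kbps = 0.672 Mbps.
Total bitrate: 37.4 + 0.672 = 38.072 Mbps.
Stream data: 38.072 Mbps × 300 s = 11421.6 Mb.
With 10% container overhead: ×1.10.
12,564 Mb = 1,570,470,000 bytes ÷ 1,073,741,824 = 1.463 GiB.

1.46 GiB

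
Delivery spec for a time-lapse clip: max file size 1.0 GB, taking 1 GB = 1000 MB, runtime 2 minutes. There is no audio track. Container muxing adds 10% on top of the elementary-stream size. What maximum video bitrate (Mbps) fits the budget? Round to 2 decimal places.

60.61 Mbps

Budget: 1.0 GB = 8000.0 Mb.
Stream payload after overhead: 8000.0 / 1.10 = 7272.7 Mb.
2 min = 120 s
Total bitrate budget: 7272.7 Mb / 120 s = 60.606 Mbps.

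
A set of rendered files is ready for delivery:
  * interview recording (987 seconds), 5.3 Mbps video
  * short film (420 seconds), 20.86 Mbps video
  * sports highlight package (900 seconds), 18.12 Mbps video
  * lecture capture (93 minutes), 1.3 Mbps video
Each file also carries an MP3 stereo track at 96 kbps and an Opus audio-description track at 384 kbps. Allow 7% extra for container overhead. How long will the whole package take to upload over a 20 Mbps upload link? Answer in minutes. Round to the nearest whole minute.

Audio total: 96 + 384 = 480 kbps = 0.480 Mbps.
interview recording: 5.780 Mbps × 987 s × 1.07 = 6104.2 Mb
short film: 21.340 Mbps × 420 s × 1.07 = 9590.2 Mb
sports highlight package: 18.600 Mbps × 900 s × 1.07 = 17911.8 Mb
lecture capture: 1.780 Mbps × 5580 s × 1.07 = 10627.7 Mb
Total: 44233.9 Mb = 5529.2 MB.
At 20 Mbps: 44233.9 / 20 = 2212 s ≈ 36.9 minutes.

37 minutes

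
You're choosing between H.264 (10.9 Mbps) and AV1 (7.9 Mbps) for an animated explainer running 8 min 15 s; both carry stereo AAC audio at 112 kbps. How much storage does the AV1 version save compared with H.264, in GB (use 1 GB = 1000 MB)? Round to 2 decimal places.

0.19 GB

8 min 15 s = 495 s
Audio: 112 kbps = 0.112 Mbps.
H.264: 11.012 Mbps × 495 s = 5450.9 Mb = 0.681 GB.
AV1: 8.012 Mbps × 495 s = 3965.9 Mb = 0.496 GB.
Saving: 0.681 − 0.496 = 0.186 GB.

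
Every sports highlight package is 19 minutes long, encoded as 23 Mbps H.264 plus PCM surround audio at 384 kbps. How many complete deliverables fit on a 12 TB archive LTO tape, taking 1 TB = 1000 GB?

3601

19 min = 1140 s
Audio: 384 kbps = 0.384 Mbps.
Total bitrate: 23.384 Mbps.
Per item: 23.384 Mbps × 1140 s = 26,658 Mb = 3,332 MB.
Capacity: 12 TB = 96,000,000 Mb; 3601.20 items → 3601 complete.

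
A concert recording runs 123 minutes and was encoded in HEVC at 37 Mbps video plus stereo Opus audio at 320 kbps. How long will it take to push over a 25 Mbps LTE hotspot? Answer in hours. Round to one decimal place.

3.1 hours

123 min = 7380 s
Audio: 320 kbps = 0.320 Mbps.
Total bitrate: 37.320 Mbps.
File: 37.320 Mbps × 7380 s = 275421.6 Mb.
At 25 Mbps: 275421.6 / 25 = 11016.9 s ≈ 3.06 hours.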